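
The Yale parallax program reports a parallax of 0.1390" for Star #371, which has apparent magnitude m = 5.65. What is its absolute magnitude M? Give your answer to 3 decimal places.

d = 1/p = 1/0.1390″ = 7.1942 pc.
m − M = 5 log₁₀(7.1942) − 5 = 4.2849 − 5 = -0.7151.
M = m − (m − M) = 5.65 − (-0.7151) = 6.365.

M = 6.365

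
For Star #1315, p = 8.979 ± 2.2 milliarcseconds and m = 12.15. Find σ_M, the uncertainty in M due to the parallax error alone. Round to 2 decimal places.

M = m − 5 log₁₀ d + 5 = m + 5 log₁₀ p + 5, so ∂M/∂p = 5/(p ln 10).
σ_M = (5/ln 10) · (σ_p/p) = 2.1715 × 2.2/8.979 = 2.1715 × 0.24502 = 0.53206.

σ_M = 0.53 mag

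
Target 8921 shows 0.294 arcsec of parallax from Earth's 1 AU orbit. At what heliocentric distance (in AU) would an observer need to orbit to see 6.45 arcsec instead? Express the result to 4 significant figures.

Parallax scales linearly with baseline: p ∝ B, so B = p_target / p_Earth × 1 AU.
B = 6.45 / 0.294 = 21.939 AU.

21.94 AU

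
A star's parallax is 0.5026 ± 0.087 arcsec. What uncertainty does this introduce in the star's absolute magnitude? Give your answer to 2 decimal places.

M = m − 5 log₁₀ d + 5 = m + 5 log₁₀ p + 5, so ∂M/∂p = 5/(p ln 10).
σ_M = (5/ln 10) · (σ_p/p) = 2.1715 × 0.087/0.5026 = 2.1715 × 0.1731 = 0.37589.

σ_M = 0.38 mag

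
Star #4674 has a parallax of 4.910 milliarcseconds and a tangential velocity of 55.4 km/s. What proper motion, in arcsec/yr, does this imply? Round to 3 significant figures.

d = 1/p = 1/0.004910″ = 203.67 pc.
μ = v_t / (4.74 d) = 55.4 / (4.74 × 203.67) = 55.4 / 965.4 = 0.057386 ″/yr.

0.0574 arcsec/yr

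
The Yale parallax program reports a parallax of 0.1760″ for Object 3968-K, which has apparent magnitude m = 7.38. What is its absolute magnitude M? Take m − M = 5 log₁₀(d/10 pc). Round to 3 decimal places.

d = 1/p = 1/0.1760″ = 5.6818 pc.
m − M = 5 log₁₀(5.6818) − 5 = 3.7724 − 5 = -1.2276.
M = m − (m − M) = 7.38 − (-1.2276) = 8.608.

M = 8.608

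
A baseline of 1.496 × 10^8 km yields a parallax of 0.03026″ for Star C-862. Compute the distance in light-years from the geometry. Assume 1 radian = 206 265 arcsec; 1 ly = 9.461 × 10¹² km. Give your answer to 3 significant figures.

θ = 0.03026″ = 0.03026/206265 = 1.4670 × 10^-7 rad.
d = B/θ = (1.496 × 10^8) / (1.4670 × 10^-7) = 1.0198 × 10^15 km = (1.0198 × 10^15) / (9.461 × 10^12) ly = 107.79 ly.

108 ly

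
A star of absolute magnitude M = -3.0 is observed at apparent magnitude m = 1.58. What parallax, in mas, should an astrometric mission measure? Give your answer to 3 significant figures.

m − M = 1.58 − (-3.0) = 4.58.
d = 10^((m−M)/5 + 1) = 10^1.916 = 82.414 pc.
p = 1/d = 1/82.414 = 0.012134 arcsec = 12.134 mas.

12.1 mas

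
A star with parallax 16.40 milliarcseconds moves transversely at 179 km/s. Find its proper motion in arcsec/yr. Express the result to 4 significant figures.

0.6193 arcsec/yr

d = 1/p = 1/0.01640″ = 60.976 pc.
μ = v_t / (4.74 d) = 179 / (4.74 × 60.976) = 179 / 289.03 = 0.61931 ″/yr.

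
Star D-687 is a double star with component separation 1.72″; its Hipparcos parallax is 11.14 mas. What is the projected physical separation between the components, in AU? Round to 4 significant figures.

d = 1/p = 1/0.01114″ = 89.767 pc.
At distance d (pc), an angle of θ arcsec spans θ·d AU: s = 1.72 × 89.767 = 154.4 AU.

154.4 AU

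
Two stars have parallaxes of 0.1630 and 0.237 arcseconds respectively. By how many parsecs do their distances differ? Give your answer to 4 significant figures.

d_A = 1/0.1630″ = 6.135 pc; d_B = 1/0.2370″ = 4.2194 pc.
|d_B − d_A| = |4.2194 − 6.135| = 1.9156 pc.

1.916 pc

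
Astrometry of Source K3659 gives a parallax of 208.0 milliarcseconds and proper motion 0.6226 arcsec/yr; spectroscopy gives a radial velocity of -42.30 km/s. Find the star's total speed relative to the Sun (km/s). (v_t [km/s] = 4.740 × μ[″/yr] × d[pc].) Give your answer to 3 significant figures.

44.6 km/s

d = 1/p = 1/0.2080″ = 4.8077 pc.
v_t = 4.740 μ d = 4.740 × 0.6226 × 4.8077 = 14.188 km/s.
v = √(v_r² + v_t²) = √((-42.30)² + 14.188²) = √1990.59 = 44.616 km/s.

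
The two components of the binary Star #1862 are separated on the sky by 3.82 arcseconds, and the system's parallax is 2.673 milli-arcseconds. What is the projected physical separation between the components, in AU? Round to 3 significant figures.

d = 1/p = 1/0.002673″ = 374.11 pc.
At distance d (pc), an angle of θ arcsec spans θ·d AU: s = 3.82 × 374.11 = 1429.1 AU.

1430 AU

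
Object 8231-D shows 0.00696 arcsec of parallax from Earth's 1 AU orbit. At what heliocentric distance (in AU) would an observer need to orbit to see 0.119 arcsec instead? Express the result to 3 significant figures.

17.1 AU

Parallax scales linearly with baseline: p ∝ B, so B = p_target / p_Earth × 1 AU.
B = 0.119 / 0.00696 = 17.098 AU.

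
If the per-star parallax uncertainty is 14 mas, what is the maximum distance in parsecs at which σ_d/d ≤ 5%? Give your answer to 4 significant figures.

σ_d/d = σ_p/p, so the condition is σ_p/p ≤ 0.05, i.e. p ≥ σ_p/0.05.
p_min = 14/0.05 = 280 mas = 0.28 arcsec.
d_max = 1/p_min = 1/0.28 = 3.5714 pc.

3.571 pc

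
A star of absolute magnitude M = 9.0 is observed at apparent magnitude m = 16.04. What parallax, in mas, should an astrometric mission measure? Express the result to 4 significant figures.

3.908 mas

m − M = 16.04 − 9.0 = 7.04.
d = 10^((m−M)/5 + 1) = 10^2.408 = 255.86 pc.
p = 1/d = 1/255.86 = 0.0039084 arcsec = 3.9084 mas.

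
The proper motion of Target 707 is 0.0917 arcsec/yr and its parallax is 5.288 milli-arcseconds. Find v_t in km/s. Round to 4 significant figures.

d = 1/p = 1/0.005288″ = 189.11 pc.
v_t = 4.74 × μ × d = 4.74 × 0.0917 × 189.11 = 82.198 km/s.

82.20 km/s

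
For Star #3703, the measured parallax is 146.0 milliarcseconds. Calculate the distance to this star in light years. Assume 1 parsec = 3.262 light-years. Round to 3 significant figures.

22.3 light years

p = 146.0 milliarcseconds = 0.1460 arcsec.
d = 1/p = 1/0.1460 = 6.8493 pc.
In light-years: 6.8493 × 3.262 = 22.342 ly.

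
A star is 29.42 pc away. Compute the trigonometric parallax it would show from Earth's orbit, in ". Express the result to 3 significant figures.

0.0340 "

p = 1/d = 1/29.42 = 0.03399 arcsec.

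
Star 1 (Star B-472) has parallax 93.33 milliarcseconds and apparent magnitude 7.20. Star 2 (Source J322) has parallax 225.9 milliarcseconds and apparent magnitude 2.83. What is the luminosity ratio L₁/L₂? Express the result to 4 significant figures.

d₁ = 1/p₁ = 1/0.09333″ = 10.715 pc; d₂ = 1/p₂ = 1/0.2259″ = 4.4267 pc.
M₁ = m₁ − 5 log₁₀ d₁ + 5 = 7.20 − 5.1500 + 5 = 7.0500.
M₂ = 2.83 − 3.2304 + 5 = 4.5996.
L₁/L₂ = 10^(0.4(M₂ − M₁)) = 10^(0.4 × (-2.4504)) = 10^(-0.98016) = 0.10467.

L₁/L₂ = 0.1047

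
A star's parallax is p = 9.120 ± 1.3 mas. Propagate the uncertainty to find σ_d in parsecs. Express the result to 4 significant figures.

15.63 pc

d = 1/p, so σ_d = σ_p / p².
σ_d = 0.00130 / (0.009120)² = 0.00130 / 0.000083174 = 15.63 pc.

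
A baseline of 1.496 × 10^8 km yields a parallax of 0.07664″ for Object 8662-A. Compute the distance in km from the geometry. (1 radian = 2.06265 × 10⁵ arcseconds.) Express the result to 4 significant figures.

θ = 0.07664″ = 0.07664/206265 = 3.7156 × 10^-7 rad.
d = B/θ = (1.496 × 10^8) / (3.7156 × 10^-7) = 4.0263 × 10^14 km.

4.026 × 10^14 km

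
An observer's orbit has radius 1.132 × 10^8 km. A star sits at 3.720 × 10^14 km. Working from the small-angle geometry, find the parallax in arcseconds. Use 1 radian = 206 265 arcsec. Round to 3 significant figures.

θ ≈ B/d = (1.132 × 10^8) / (3.720 × 10^14) = 3.0430 × 10^-7 rad.
In arcseconds: 3.0430 × 10^-7 × 206265 = 0.062766″.

0.0628 arcsec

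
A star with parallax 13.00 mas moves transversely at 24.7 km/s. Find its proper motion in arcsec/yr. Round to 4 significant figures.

0.06774 arcsec/yr

d = 1/p = 1/0.01300″ = 76.923 pc.
μ = v_t / (4.74 d) = 24.7 / (4.74 × 76.923) = 24.7 / 364.62 = 0.067742 ″/yr.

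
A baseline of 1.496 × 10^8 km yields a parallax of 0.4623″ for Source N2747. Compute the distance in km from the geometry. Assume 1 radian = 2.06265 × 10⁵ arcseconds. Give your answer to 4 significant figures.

θ = 0.4623″ = 0.4623/206265 = 2.2413 × 10^-6 rad.
d = B/θ = (1.496 × 10^8) / (2.2413 × 10^-6) = 6.6747 × 10^13 km.

6.675 × 10^13 km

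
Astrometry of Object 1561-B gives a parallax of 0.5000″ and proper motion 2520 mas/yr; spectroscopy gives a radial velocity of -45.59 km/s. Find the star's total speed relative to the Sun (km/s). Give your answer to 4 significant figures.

d = 1/p = 1/0.5000″ = 2 pc.
μ = 2520 mas/yr = 2.520 ″/yr.
v_t = 4.740 μ d = 4.740 × 2.520 × 2 = 23.89 km/s.
v = √(v_r² + v_t²) = √((-45.59)² + 23.89²) = √2649.18 = 51.47 km/s.

51.47 km/s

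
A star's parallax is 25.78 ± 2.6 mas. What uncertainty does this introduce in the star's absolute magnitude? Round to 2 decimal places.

M = m − 5 log₁₀ d + 5 = m + 5 log₁₀ p + 5, so ∂M/∂p = 5/(p ln 10).
σ_M = (5/ln 10) · (σ_p/p) = 2.1715 × 2.6/25.78 = 2.1715 × 0.10085 = 0.219.

σ_M = 0.22 mag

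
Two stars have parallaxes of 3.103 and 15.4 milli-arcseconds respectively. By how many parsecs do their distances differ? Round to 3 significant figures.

257 pc

d_A = 1/0.003103″ = 322.27 pc; d_B = 1/0.01540″ = 64.935 pc.
|d_B − d_A| = |64.935 − 322.27| = 257.34 pc.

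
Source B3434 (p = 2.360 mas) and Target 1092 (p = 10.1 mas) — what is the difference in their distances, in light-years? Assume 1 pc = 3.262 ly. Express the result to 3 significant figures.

1060 ly

d_A = 1/0.002360″ = 423.73 pc; d_B = 1/0.01010″ = 99.01 pc.
|d_B − d_A| = |99.01 − 423.73| = 324.72 pc = 324.72 × 3.262 ly = 1059.2 ly.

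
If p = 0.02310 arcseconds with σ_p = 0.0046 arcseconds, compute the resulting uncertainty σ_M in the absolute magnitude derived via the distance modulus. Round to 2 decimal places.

σ_M = 0.43 mag

M = m − 5 log₁₀ d + 5 = m + 5 log₁₀ p + 5, so ∂M/∂p = 5/(p ln 10).
σ_M = (5/ln 10) · (σ_p/p) = 2.1715 × 0.0046/0.02310 = 2.1715 × 0.19913 = 0.43241.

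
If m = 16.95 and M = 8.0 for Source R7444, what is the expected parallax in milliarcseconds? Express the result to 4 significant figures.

1.622 mas

m − M = 16.95 − 8.0 = 8.95.
d = 10^((m−M)/5 + 1) = 10^2.790 = 616.6 pc.
p = 1/d = 1/616.6 = 0.0016218 arcsec = 1.6218 mas.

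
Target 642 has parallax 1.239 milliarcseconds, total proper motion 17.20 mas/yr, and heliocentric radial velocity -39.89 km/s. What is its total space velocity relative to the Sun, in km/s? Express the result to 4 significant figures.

76.95 km/s

d = 1/p = 1/0.001239″ = 807.1 pc.
μ = 17.20 mas/yr = 0.01720 ″/yr.
v_t = 4.740 μ d = 4.740 × 0.01720 × 807.1 = 65.801 km/s.
v = √(v_r² + v_t²) = √((-39.89)² + 65.801²) = √5920.98 = 76.948 km/s.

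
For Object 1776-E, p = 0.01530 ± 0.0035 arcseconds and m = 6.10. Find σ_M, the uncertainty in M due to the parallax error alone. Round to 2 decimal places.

σ_M = 0.50 mag

M = m − 5 log₁₀ d + 5 = m + 5 log₁₀ p + 5, so ∂M/∂p = 5/(p ln 10).
σ_M = (5/ln 10) · (σ_p/p) = 2.1715 × 0.0035/0.01530 = 2.1715 × 0.22876 = 0.49675.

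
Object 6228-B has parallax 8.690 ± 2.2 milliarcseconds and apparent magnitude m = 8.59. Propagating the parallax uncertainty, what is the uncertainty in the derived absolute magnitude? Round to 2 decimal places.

σ_M = 0.55 mag

M = m − 5 log₁₀ d + 5 = m + 5 log₁₀ p + 5, so ∂M/∂p = 5/(p ln 10).
σ_M = (5/ln 10) · (σ_p/p) = 2.1715 × 2.2/8.690 = 2.1715 × 0.25316 = 0.54974.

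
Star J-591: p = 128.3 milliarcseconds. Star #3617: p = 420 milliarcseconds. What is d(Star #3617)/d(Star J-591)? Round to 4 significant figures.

0.3055

Since d = 1/p, d_B/d_A = p_A/p_B.
= 128.3 / 420 = 0.30548.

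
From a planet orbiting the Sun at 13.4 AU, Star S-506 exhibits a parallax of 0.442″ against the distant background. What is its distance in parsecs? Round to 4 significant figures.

30.32 pc

With baseline B (in AU) and parallax p (in arcsec), d = B/p parsecs.
d = 13.4 / 0.442 = 30.317 pc.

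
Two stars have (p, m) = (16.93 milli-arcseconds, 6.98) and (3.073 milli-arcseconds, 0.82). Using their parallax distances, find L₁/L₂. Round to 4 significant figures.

L₁/L₂ = 0.0001132

d₁ = 1/p₁ = 1/0.01693″ = 59.067 pc; d₂ = 1/p₂ = 1/0.003073″ = 325.41 pc.
M₁ = m₁ − 5 log₁₀ d₁ + 5 = 6.98 − 8.8567 + 5 = 3.1233.
M₂ = 0.82 − 12.5622 + 5 = -6.7422.
L₁/L₂ = 10^(0.4(M₂ − M₁)) = 10^(0.4 × (-9.8655)) = 10^(-3.94620) = 0.00011319.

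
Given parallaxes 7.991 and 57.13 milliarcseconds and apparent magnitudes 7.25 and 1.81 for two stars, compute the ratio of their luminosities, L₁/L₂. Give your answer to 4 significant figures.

L₁/L₂ = 0.3408

d₁ = 1/p₁ = 1/0.007991″ = 125.14 pc; d₂ = 1/p₂ = 1/0.05713″ = 17.504 pc.
M₁ = m₁ − 5 log₁₀ d₁ + 5 = 7.25 − 10.4870 + 5 = 1.7630.
M₂ = 1.81 − 6.2157 + 5 = 0.5943.
L₁/L₂ = 10^(0.4(M₂ − M₁)) = 10^(0.4 × (-1.1687)) = 10^(-0.46748) = 0.34082.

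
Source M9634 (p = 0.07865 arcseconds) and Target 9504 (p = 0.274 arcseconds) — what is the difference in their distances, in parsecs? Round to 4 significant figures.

d_A = 1/0.07865″ = 12.715 pc; d_B = 1/0.2740″ = 3.6496 pc.
|d_B − d_A| = |3.6496 − 12.715| = 9.0654 pc.

9.065 pc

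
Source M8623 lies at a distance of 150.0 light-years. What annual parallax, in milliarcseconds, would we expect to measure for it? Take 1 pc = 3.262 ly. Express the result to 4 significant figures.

d = 150.0 ly ÷ 3.262 = 45.984 pc.
p = 1/d = 1/45.984 = 0.021747 arcsec.
= 0.021747 × 1000 = 21.747 mas.

21.75 mas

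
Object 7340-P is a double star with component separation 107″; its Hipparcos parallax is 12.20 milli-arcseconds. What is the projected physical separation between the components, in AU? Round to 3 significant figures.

d = 1/p = 1/0.01220″ = 81.967 pc.
At distance d (pc), an angle of θ arcsec spans θ·d AU: s = 107 × 81.967 = 8770.5 AU.

8770 AU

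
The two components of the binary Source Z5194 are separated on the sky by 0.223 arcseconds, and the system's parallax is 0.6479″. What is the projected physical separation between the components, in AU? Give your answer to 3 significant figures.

d = 1/p = 1/0.6479″ = 1.5434 pc.
At distance d (pc), an angle of θ arcsec spans θ·d AU: s = 0.223 × 1.5434 = 0.34418 AU.

0.344 AU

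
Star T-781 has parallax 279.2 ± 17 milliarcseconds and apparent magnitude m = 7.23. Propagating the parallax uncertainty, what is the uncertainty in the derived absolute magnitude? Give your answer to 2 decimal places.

M = m − 5 log₁₀ d + 5 = m + 5 log₁₀ p + 5, so ∂M/∂p = 5/(p ln 10).
σ_M = (5/ln 10) · (σ_p/p) = 2.1715 × 17/279.2 = 2.1715 × 0.060888 = 0.13222.

σ_M = 0.13 mag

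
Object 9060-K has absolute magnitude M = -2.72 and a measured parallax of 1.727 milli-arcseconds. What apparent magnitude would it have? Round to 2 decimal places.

m = 6.09

d = 1/p = 1/0.001727″ = 579.04 pc.
m − M = 5 log₁₀ d − 5 = 5 log₁₀(579.04) − 5 = 13.8135 − 5 = 8.8135.
m = M + (m − M) = -2.72 + 8.8135 = 6.09.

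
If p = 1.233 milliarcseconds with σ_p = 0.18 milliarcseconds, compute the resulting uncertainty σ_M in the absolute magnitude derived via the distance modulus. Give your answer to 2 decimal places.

σ_M = 0.32 mag

M = m − 5 log₁₀ d + 5 = m + 5 log₁₀ p + 5, so ∂M/∂p = 5/(p ln 10).
σ_M = (5/ln 10) · (σ_p/p) = 2.1715 × 0.18/1.233 = 2.1715 × 0.14599 = 0.31702.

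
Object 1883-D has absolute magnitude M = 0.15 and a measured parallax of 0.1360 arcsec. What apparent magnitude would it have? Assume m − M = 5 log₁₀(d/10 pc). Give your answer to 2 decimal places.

m = -0.52

d = 1/p = 1/0.1360″ = 7.3529 pc.
m − M = 5 log₁₀ d − 5 = 5 log₁₀(7.3529) − 5 = 4.3323 − 5 = -0.6677.
m = M + (m − M) = 0.15 + (-0.6677) = -0.52.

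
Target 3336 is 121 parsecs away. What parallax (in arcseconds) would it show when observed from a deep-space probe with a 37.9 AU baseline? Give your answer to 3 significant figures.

p (arcsec) = B (AU) / d (pc).
p = 37.9 / 121 = 0.31322 arcsec.

0.313 arcsec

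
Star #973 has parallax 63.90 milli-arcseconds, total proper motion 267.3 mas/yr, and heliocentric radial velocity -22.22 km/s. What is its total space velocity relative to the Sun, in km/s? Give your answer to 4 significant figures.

d = 1/p = 1/0.06390″ = 15.649 pc.
μ = 267.3 mas/yr = 0.2673 ″/yr.
v_t = 4.740 μ d = 4.740 × 0.2673 × 15.649 = 19.827 km/s.
v = √(v_r² + v_t²) = √((-22.22)² + 19.827²) = √886.838 = 29.78 km/s.

29.78 km/s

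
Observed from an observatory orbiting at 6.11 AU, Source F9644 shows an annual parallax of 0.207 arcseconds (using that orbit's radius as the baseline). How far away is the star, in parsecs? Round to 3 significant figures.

29.5 pc

With baseline B (in AU) and parallax p (in arcsec), d = B/p parsecs.
d = 6.11 / 0.207 = 29.517 pc.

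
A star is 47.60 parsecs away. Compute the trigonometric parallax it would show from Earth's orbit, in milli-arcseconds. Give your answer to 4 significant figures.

21.01 mas

p = 1/d = 1/47.6 = 0.021008 arcsec.
= 0.021008 × 1000 = 21.008 mas.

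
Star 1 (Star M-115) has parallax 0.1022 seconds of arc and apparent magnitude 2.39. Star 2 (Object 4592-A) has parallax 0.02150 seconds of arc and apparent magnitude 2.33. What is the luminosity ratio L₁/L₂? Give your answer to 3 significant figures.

L₁/L₂ = 0.0419

d₁ = 1/p₁ = 1/0.1022″ = 9.7847 pc; d₂ = 1/p₂ = 1/0.02150″ = 46.512 pc.
M₁ = m₁ − 5 log₁₀ d₁ + 5 = 2.39 − 4.9527 + 5 = 2.4373.
M₂ = 2.33 − 8.3378 + 5 = -1.0078.
L₁/L₂ = 10^(0.4(M₂ − M₁)) = 10^(0.4 × (-3.4451)) = 10^(-1.37804) = 0.041875.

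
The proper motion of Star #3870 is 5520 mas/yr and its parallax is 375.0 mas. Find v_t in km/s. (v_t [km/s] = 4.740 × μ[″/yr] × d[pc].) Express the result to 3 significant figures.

69.8 km/s

d = 1/p = 1/0.3750″ = 2.6667 pc.
μ = 5520 mas/yr = 5.52 ″/yr.
v_t = 4.74 × μ × d = 4.74 × 5.52 × 2.6667 = 69.774 km/s.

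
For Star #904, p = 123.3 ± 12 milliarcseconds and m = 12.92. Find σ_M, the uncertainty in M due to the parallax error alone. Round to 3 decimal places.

M = m − 5 log₁₀ d + 5 = m + 5 log₁₀ p + 5, so ∂M/∂p = 5/(p ln 10).
σ_M = (5/ln 10) · (σ_p/p) = 2.1715 × 12/123.3 = 2.1715 × 0.097324 = 0.21134.

σ_M = 0.211 mag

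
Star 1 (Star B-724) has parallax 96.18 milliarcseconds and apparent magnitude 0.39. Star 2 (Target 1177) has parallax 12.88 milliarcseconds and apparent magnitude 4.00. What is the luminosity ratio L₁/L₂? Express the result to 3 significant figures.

d₁ = 1/p₁ = 1/0.09618″ = 10.397 pc; d₂ = 1/p₂ = 1/0.01288″ = 77.64 pc.
M₁ = m₁ − 5 log₁₀ d₁ + 5 = 0.39 − 5.0845 + 5 = 0.3055.
M₂ = 4.00 − 9.4504 + 5 = -0.4504.
L₁/L₂ = 10^(0.4(M₂ − M₁)) = 10^(0.4 × (-0.7559)) = 10^(-0.30236) = 0.49847.

L₁/L₂ = 0.498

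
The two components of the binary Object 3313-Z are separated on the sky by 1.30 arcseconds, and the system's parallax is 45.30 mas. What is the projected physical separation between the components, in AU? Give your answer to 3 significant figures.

d = 1/p = 1/0.04530″ = 22.075 pc.
At distance d (pc), an angle of θ arcsec spans θ·d AU: s = 1.30 × 22.075 = 28.698 AU.

28.7 AU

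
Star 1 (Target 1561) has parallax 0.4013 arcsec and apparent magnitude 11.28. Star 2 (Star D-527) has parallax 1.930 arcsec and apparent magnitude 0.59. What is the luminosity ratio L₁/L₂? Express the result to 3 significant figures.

d₁ = 1/p₁ = 1/0.4013″ = 2.4919 pc; d₂ = 1/p₂ = 1/1.930″ = 0.51813 pc.
M₁ = m₁ − 5 log₁₀ d₁ + 5 = 11.28 − 1.9827 + 5 = 14.2973.
M₂ = 0.59 − (-1.4278) + 5 = 7.0178.
L₁/L₂ = 10^(0.4(M₂ − M₁)) = 10^(0.4 × (-7.2795)) = 10^(-2.91180) = 0.0012252.

L₁/L₂ = 0.00123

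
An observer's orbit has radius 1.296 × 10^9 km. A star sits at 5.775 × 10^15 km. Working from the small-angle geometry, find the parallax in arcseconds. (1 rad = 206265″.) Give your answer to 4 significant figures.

θ ≈ B/d = (1.296 × 10^9) / (5.775 × 10^15) = 2.2442 × 10^-7 rad.
In arcseconds: 2.2442 × 10^-7 × 206265 = 0.04629″.

0.04629 arcsec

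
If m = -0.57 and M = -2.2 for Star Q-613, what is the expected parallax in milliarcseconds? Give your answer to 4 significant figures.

47.21 mas

m − M = -0.57 − (-2.2) = 1.63.
d = 10^((m−M)/5 + 1) = 10^1.326 = 21.184 pc.
p = 1/d = 1/21.184 = 0.047205 arcsec = 47.205 mas.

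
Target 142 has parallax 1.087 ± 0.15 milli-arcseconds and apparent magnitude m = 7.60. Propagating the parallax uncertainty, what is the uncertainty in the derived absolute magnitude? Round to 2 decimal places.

M = m − 5 log₁₀ d + 5 = m + 5 log₁₀ p + 5, so ∂M/∂p = 5/(p ln 10).
σ_M = (5/ln 10) · (σ_p/p) = 2.1715 × 0.15/1.087 = 2.1715 × 0.13799 = 0.29965.

σ_M = 0.30 mag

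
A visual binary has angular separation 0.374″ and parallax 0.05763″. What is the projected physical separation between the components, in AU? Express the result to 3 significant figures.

d = 1/p = 1/0.05763″ = 17.352 pc.
At distance d (pc), an angle of θ arcsec spans θ·d AU: s = 0.374 × 17.352 = 6.4896 AU.

6.49 AU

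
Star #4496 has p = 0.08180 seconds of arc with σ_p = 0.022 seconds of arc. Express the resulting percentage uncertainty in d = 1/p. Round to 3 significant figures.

For d = 1/p, |σ_d/d| = |σ_p/p|.
σ_p/p = 0.022 / 0.08180 = 0.26895 = 26.895%.

26.9%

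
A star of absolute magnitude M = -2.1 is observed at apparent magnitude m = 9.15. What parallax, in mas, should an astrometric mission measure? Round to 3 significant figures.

m − M = 9.15 − (-2.1) = 11.25.
d = 10^((m−M)/5 + 1) = 10^3.250 = 1778.3 pc.
p = 1/d = 1/1778.3 = 0.00056233 arcsec = 0.56233 mas.

0.562 mas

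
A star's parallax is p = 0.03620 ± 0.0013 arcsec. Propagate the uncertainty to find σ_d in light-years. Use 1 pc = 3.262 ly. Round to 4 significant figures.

3.236 ly

d = 1/p, so σ_d = σ_p / p².
σ_d = 0.00130 / (0.03620)² = 0.00130 / 0.0013104 = 0.99206 pc = 0.99206 × 3.262 ly = 3.2361 ly.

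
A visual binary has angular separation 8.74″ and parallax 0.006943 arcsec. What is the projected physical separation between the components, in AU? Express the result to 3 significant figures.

1260 AU

d = 1/p = 1/0.006943″ = 144.03 pc.
At distance d (pc), an angle of θ arcsec spans θ·d AU: s = 8.74 × 144.03 = 1258.8 AU.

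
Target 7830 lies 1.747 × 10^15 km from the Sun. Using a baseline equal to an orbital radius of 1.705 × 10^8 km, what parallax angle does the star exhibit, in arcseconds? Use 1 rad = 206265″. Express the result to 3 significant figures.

0.0201 arcsec

θ ≈ B/d = (1.705 × 10^8) / (1.747 × 10^15) = 9.7596 × 10^-8 rad.
In arcseconds: 9.7596 × 10^-8 × 206265 = 0.020131″.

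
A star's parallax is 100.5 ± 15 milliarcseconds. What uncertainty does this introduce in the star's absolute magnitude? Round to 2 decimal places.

M = m − 5 log₁₀ d + 5 = m + 5 log₁₀ p + 5, so ∂M/∂p = 5/(p ln 10).
σ_M = (5/ln 10) · (σ_p/p) = 2.1715 × 15/100.5 = 2.1715 × 0.14925 = 0.3241.

σ_M = 0.32 mag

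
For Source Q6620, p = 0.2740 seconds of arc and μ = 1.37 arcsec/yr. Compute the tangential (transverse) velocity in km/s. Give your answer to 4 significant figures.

d = 1/p = 1/0.2740″ = 3.6496 pc.
v_t = 4.74 × μ × d = 4.74 × 1.37 × 3.6496 = 23.7 km/s.

23.70 km/s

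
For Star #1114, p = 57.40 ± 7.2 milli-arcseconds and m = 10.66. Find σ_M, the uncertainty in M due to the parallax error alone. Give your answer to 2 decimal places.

σ_M = 0.27 mag

M = m − 5 log₁₀ d + 5 = m + 5 log₁₀ p + 5, so ∂M/∂p = 5/(p ln 10).
σ_M = (5/ln 10) · (σ_p/p) = 2.1715 × 7.2/57.40 = 2.1715 × 0.12544 = 0.27239.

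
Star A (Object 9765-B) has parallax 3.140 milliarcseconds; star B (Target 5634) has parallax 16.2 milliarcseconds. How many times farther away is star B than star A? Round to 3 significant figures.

Since d = 1/p, d_B/d_A = p_A/p_B.
= 3.140 / 16.2 = 0.19383.

0.194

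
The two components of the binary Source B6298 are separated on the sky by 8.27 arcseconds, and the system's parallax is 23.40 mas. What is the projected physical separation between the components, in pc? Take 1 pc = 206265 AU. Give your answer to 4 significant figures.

0.001713 pc

d = 1/p = 1/0.02340″ = 42.735 pc.
At distance d (pc), an angle of θ arcsec spans θ·d AU: s = 8.27 × 42.735 = 353.42 AU.
= 353.42 / 206265 = 0.0017134 pc.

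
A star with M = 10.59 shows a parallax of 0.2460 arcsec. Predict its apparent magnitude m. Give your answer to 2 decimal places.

d = 1/p = 1/0.2460″ = 4.065 pc.
m − M = 5 log₁₀ d − 5 = 5 log₁₀(4.065) − 5 = 3.0453 − 5 = -1.9547.
m = M + (m − M) = 10.59 + (-1.9547) = 8.64.

m = 8.64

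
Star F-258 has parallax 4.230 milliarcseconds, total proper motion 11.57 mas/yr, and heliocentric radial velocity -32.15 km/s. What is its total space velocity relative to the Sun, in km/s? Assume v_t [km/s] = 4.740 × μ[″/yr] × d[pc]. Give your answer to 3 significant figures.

34.7 km/s

d = 1/p = 1/0.004230″ = 236.41 pc.
μ = 11.57 mas/yr = 0.01157 ″/yr.
v_t = 4.740 μ d = 4.740 × 0.01157 × 236.41 = 12.965 km/s.
v = √(v_r² + v_t²) = √((-32.15)² + 12.965²) = √1201.71 = 34.666 km/s.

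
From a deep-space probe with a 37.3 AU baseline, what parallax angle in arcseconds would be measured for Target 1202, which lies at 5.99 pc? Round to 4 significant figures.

6.227 arcsec

p (arcsec) = B (AU) / d (pc).
p = 37.3 / 5.99 = 6.227 arcsec.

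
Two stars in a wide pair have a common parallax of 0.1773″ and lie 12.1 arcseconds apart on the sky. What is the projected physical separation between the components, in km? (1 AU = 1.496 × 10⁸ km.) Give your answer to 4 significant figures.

1.021 × 10^10 km

d = 1/p = 1/0.1773″ = 5.6402 pc.
At distance d (pc), an angle of θ arcsec spans θ·d AU: s = 12.1 × 5.6402 = 68.246 AU.
= 68.246 × 1.496 × 10⁸ km = 1.0210 × 10^10 km.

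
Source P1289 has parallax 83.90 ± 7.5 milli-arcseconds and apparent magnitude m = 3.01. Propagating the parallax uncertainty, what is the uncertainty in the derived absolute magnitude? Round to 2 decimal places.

M = m − 5 log₁₀ d + 5 = m + 5 log₁₀ p + 5, so ∂M/∂p = 5/(p ln 10).
σ_M = (5/ln 10) · (σ_p/p) = 2.1715 × 7.5/83.90 = 2.1715 × 0.089392 = 0.19411.

σ_M = 0.19 mag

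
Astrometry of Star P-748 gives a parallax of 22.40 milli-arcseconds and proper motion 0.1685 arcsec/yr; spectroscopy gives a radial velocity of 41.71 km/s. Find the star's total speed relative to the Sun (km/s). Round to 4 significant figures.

d = 1/p = 1/0.02240″ = 44.643 pc.
v_t = 4.740 μ d = 4.740 × 0.1685 × 44.643 = 35.656 km/s.
v = √(v_r² + v_t²) = √(41.71² + 35.656²) = √3011.07 = 54.873 km/s.

54.87 km/s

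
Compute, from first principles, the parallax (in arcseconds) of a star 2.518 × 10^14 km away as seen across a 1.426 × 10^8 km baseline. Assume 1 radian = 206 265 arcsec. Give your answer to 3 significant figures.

0.117 arcsec

θ ≈ B/d = (1.426 × 10^8) / (2.518 × 10^14) = 5.6632 × 10^-7 rad.
In arcseconds: 5.6632 × 10^-7 × 206265 = 0.11681″.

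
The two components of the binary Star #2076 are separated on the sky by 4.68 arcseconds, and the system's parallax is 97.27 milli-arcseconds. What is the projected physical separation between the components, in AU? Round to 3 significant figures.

d = 1/p = 1/0.09727″ = 10.281 pc.
At distance d (pc), an angle of θ arcsec spans θ·d AU: s = 4.68 × 10.281 = 48.115 AU.

48.1 AU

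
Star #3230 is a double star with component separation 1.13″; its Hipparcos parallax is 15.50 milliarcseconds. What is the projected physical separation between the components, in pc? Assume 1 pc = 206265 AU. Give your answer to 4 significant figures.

d = 1/p = 1/0.01550″ = 64.516 pc.
At distance d (pc), an angle of θ arcsec spans θ·d AU: s = 1.13 × 64.516 = 72.903 AU.
= 72.903 / 206265 = 0.00035344 pc.

0.0003534 pc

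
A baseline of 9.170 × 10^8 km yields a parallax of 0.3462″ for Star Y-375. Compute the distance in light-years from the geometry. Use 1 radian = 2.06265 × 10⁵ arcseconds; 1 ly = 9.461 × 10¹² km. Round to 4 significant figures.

θ = 0.3462″ = 0.3462/206265 = 1.6784 × 10^-6 rad.
d = B/θ = (9.170 × 10^8) / (1.6784 × 10^-6) = 5.4635 × 10^14 km = (5.4635 × 10^14) / (9.461 × 10^12) ly = 57.748 ly.

57.75 ly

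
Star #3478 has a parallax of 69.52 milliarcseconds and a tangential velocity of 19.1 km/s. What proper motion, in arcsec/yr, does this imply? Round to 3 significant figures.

d = 1/p = 1/0.06952″ = 14.384 pc.
μ = v_t / (4.74 d) = 19.1 / (4.74 × 14.384) = 19.1 / 68.18 = 0.28014 ″/yr.

0.280 arcsec/yr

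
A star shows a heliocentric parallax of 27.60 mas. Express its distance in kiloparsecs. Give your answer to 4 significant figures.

p = 27.60 mas = 0.02760 arcsec.
d = 1/p = 1/0.02760 = 36.232 pc.
= 0.036232 kpc.

0.03623 kpc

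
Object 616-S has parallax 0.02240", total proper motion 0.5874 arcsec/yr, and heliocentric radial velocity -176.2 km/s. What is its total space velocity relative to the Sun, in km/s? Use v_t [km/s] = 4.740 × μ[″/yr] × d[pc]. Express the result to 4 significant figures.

d = 1/p = 1/0.02240″ = 44.643 pc.
v_t = 4.740 μ d = 4.740 × 0.5874 × 44.643 = 124.3 km/s.
v = √(v_r² + v_t²) = √((-176.2)² + 124.3²) = √46496.9 = 215.63 km/s.

215.6 km/s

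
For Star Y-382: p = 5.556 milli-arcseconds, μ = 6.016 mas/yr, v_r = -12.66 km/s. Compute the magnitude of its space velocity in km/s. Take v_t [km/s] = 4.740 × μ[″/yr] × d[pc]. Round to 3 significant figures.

d = 1/p = 1/0.005556″ = 179.99 pc.
μ = 6.016 mas/yr = 0.006016 ″/yr.
v_t = 4.740 μ d = 4.740 × 0.006016 × 179.99 = 5.1326 km/s.
v = √(v_r² + v_t²) = √((-12.66)² + 5.1326²) = √186.619 = 13.661 km/s.

13.7 km/s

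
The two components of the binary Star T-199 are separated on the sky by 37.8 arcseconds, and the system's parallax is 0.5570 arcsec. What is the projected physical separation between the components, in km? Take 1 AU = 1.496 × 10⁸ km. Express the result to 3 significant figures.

d = 1/p = 1/0.5570″ = 1.7953 pc.
At distance d (pc), an angle of θ arcsec spans θ·d AU: s = 37.8 × 1.7953 = 67.862 AU.
= 67.862 × 1.496 × 10⁸ km = 1.0152 × 10^10 km.

1.02 × 10^10 km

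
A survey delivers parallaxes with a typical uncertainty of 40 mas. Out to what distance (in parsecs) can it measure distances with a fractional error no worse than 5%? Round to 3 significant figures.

1.25 pc

σ_d/d = σ_p/p, so the condition is σ_p/p ≤ 0.05, i.e. p ≥ σ_p/0.05.
p_min = 40/0.05 = 800 mas = 0.8 arcsec.
d_max = 1/p_min = 1/0.8 = 1.25 pc.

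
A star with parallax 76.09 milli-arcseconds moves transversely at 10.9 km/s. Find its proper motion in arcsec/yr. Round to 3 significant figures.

d = 1/p = 1/0.07609″ = 13.142 pc.
μ = v_t / (4.74 d) = 10.9 / (4.74 × 13.142) = 10.9 / 62.293 = 0.17498 ″/yr.

0.175 arcsec/yr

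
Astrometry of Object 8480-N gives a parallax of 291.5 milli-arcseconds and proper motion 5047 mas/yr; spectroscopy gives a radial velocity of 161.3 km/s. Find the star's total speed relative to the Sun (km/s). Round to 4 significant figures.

d = 1/p = 1/0.2915″ = 3.4305 pc.
μ = 5047 mas/yr = 5.047 ″/yr.
v_t = 4.740 μ d = 4.740 × 5.047 × 3.4305 = 82.067 km/s.
v = √(v_r² + v_t²) = √(161.3² + 82.067²) = √32752.7 = 180.98 km/s.

181.0 km/s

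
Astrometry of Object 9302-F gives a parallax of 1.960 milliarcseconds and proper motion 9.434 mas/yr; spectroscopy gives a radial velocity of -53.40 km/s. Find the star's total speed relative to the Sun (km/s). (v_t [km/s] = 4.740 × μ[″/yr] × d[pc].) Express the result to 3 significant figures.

58.1 km/s

d = 1/p = 1/0.001960″ = 510.2 pc.
μ = 9.434 mas/yr = 0.009434 ″/yr.
v_t = 4.740 μ d = 4.740 × 0.009434 × 510.2 = 22.815 km/s.
v = √(v_r² + v_t²) = √((-53.40)² + 22.815²) = √3372.08 = 58.07 km/s.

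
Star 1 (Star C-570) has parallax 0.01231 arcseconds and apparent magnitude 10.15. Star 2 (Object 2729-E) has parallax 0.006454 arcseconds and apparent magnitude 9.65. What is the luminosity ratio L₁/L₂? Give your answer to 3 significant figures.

d₁ = 1/p₁ = 1/0.01231″ = 81.235 pc; d₂ = 1/p₂ = 1/0.006454″ = 154.94 pc.
M₁ = m₁ − 5 log₁₀ d₁ + 5 = 10.15 − 9.5487 + 5 = 5.6013.
M₂ = 9.65 − 10.9508 + 5 = 3.6992.
L₁/L₂ = 10^(0.4(M₂ − M₁)) = 10^(0.4 × (-1.9021)) = 10^(-0.76084) = 0.17344.

L₁/L₂ = 0.173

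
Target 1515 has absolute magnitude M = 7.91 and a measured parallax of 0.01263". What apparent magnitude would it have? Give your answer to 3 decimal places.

d = 1/p = 1/0.01263″ = 79.177 pc.
m − M = 5 log₁₀ d − 5 = 5 log₁₀(79.177) − 5 = 9.4930 − 5 = 4.4930.
m = M + (m − M) = 7.91 + 4.4930 = 12.403.

m = 12.403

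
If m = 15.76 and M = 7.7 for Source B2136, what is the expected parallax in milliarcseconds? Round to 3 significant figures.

2.44 mas

m − M = 15.76 − 7.7 = 8.06.
d = 10^((m−M)/5 + 1) = 10^2.612 = 409.26 pc.
p = 1/d = 1/409.26 = 0.0024434 arcsec = 2.4434 mas.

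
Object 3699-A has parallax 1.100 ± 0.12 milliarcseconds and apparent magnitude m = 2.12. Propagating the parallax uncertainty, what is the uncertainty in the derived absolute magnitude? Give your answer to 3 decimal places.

M = m − 5 log₁₀ d + 5 = m + 5 log₁₀ p + 5, so ∂M/∂p = 5/(p ln 10).
σ_M = (5/ln 10) · (σ_p/p) = 2.1715 × 0.12/1.100 = 2.1715 × 0.10909 = 0.23689.

σ_M = 0.237 mag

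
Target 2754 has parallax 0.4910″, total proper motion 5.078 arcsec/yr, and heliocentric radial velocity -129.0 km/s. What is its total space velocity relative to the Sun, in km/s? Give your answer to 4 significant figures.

d = 1/p = 1/0.4910″ = 2.0367 pc.
v_t = 4.740 μ d = 4.740 × 5.078 × 2.0367 = 49.023 km/s.
v = √(v_r² + v_t²) = √((-129.0)² + 49.023²) = √19044.3 = 138 km/s.

138.0 km/s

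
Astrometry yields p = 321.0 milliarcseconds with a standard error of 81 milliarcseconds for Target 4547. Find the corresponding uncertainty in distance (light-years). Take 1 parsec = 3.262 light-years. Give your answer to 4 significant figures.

2.564 ly

d = 1/p, so σ_d = σ_p / p².
σ_d = 0.0810 / (0.3210)² = 0.0810 / 0.10304 = 0.7861 pc = 0.7861 × 3.262 ly = 2.5643 ly.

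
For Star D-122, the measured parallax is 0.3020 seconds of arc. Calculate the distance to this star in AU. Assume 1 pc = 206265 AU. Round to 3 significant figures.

683000 AU

d = 1/p = 1/0.3020 = 3.3113 pc.
In AU: 3.3113 × 206265 = 6.8301 × 10^5 AU.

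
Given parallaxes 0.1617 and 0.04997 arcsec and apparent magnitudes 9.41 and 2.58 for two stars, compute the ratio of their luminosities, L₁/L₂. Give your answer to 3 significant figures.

L₁/L₂ = 0.000177

d₁ = 1/p₁ = 1/0.1617″ = 6.1843 pc; d₂ = 1/p₂ = 1/0.04997″ = 20.012 pc.
M₁ = m₁ − 5 log₁₀ d₁ + 5 = 9.41 − 3.9565 + 5 = 10.4535.
M₂ = 2.58 − 6.5065 + 5 = 1.0735.
L₁/L₂ = 10^(0.4(M₂ − M₁)) = 10^(0.4 × (-9.3800)) = 10^(-3.75200) = 0.00017701.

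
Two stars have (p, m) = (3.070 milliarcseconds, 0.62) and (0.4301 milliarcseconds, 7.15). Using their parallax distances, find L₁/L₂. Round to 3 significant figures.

d₁ = 1/p₁ = 1/0.003070″ = 325.73 pc; d₂ = 1/p₂ = 1/0.0004301″ = 2325 pc.
M₁ = m₁ − 5 log₁₀ d₁ + 5 = 0.62 − 12.5643 + 5 = -6.9443.
M₂ = 7.15 − 16.8321 + 5 = -4.6821.
L₁/L₂ = 10^(0.4(M₂ − M₁)) = 10^(0.4 × 2.2622) = 10^0.90488 = 8.033.

L₁/L₂ = 8.03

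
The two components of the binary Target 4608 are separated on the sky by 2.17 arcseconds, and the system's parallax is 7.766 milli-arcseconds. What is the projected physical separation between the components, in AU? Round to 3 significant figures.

279 AU

d = 1/p = 1/0.007766″ = 128.77 pc.
At distance d (pc), an angle of θ arcsec spans θ·d AU: s = 2.17 × 128.77 = 279.43 AU.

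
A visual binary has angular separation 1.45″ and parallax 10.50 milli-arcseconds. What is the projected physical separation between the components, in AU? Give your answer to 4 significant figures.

d = 1/p = 1/0.01050″ = 95.238 pc.
At distance d (pc), an angle of θ arcsec spans θ·d AU: s = 1.45 × 95.238 = 138.1 AU.

138.1 AU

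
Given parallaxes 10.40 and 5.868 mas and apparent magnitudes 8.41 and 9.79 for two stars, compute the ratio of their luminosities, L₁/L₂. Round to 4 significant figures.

d₁ = 1/p₁ = 1/0.01040″ = 96.154 pc; d₂ = 1/p₂ = 1/0.005868″ = 170.42 pc.
M₁ = m₁ − 5 log₁₀ d₁ + 5 = 8.41 − 9.9148 + 5 = 3.4952.
M₂ = 9.79 − 11.1576 + 5 = 3.6324.
L₁/L₂ = 10^(0.4(M₂ − M₁)) = 10^(0.4 × 0.1372) = 10^0.05488 = 1.1347.

L₁/L₂ = 1.135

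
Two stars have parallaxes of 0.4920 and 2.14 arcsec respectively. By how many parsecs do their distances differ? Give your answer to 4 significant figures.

d_A = 1/0.4920″ = 2.0325 pc; d_B = 1/2.140″ = 0.46729 pc.
|d_B − d_A| = |0.46729 − 2.0325| = 1.5652 pc.

1.565 pc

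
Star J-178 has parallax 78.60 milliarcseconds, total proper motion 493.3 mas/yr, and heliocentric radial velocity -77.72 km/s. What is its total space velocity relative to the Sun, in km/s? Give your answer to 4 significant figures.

d = 1/p = 1/0.07860″ = 12.723 pc.
μ = 493.3 mas/yr = 0.4933 ″/yr.
v_t = 4.740 μ d = 4.740 × 0.4933 × 12.723 = 29.749 km/s.
v = √(v_r² + v_t²) = √((-77.72)² + 29.749²) = √6925.4 = 83.219 km/s.

83.22 km/s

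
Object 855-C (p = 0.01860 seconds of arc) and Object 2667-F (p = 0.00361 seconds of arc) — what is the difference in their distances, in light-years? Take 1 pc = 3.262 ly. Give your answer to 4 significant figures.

d_A = 1/0.01860″ = 53.763 pc; d_B = 1/0.003610″ = 277.01 pc.
|d_B − d_A| = |277.01 − 53.763| = 223.25 pc = 223.25 × 3.262 ly = 728.24 ly.

728.2 ly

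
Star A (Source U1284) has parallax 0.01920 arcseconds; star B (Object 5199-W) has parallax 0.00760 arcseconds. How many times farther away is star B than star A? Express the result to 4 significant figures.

Since d = 1/p, d_B/d_A = p_A/p_B.
= 0.01920 / 0.00760 = 2.5263.

2.526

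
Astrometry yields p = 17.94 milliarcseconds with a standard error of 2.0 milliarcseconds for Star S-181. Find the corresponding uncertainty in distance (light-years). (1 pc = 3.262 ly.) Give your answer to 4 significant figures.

20.27 ly

d = 1/p, so σ_d = σ_p / p².
σ_d = 0.00200 / (0.01794)² = 0.00200 / 0.00032184 = 6.2143 pc = 6.2143 × 3.262 ly = 20.271 ly.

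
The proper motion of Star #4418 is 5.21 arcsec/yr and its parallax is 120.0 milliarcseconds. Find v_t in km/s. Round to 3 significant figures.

206 km/s

d = 1/p = 1/0.1200″ = 8.3333 pc.
v_t = 4.74 × μ × d = 4.74 × 5.21 × 8.3333 = 205.79 km/s.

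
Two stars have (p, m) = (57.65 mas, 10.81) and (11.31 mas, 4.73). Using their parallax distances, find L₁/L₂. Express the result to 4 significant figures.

d₁ = 1/p₁ = 1/0.05765″ = 17.346 pc; d₂ = 1/p₂ = 1/0.01131″ = 88.417 pc.
M₁ = m₁ − 5 log₁₀ d₁ + 5 = 10.81 − 6.1960 + 5 = 9.6140.
M₂ = 4.73 − 9.7327 + 5 = -0.0027.
L₁/L₂ = 10^(0.4(M₂ − M₁)) = 10^(0.4 × (-9.6167)) = 10^(-3.84668) = 0.00014234.

L₁/L₂ = 0.0001423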